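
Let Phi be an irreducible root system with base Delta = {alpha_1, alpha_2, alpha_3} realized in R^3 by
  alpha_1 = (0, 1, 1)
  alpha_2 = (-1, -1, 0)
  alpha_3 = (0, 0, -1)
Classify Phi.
Compute the Cartan integers a_ij = 2(alpha_i, alpha_j)/(alpha_j, alpha_j); the resulting 3x3 Cartan matrix is
[[2, -1, -2], [-1, 2, 0], [-1, 0, 2]].
The roots have two lengths (squared-length ratio 2:1); the short ones are alpha_{3}. The associated Dynkin diagram is a chain of 3 nodes with a double edge at one end; the terminal node there is the unique short simple root (B_3), so the type is B_3 (the algebra so(7)).

B_3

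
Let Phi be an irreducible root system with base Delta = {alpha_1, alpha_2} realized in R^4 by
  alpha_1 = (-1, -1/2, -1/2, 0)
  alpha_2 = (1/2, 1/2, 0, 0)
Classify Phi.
type G_2

Compute the Cartan integers a_ij = 2(alpha_i, alpha_j)/(alpha_j, alpha_j); the resulting 2x2 Cartan matrix is
[[2, -3], [-1, 2]].
The roots have two lengths (squared-length ratio 3:1); the short ones are alpha_{2}. The associated Dynkin diagram is two nodes joined by a triple edge (G_2), so the type is G_2.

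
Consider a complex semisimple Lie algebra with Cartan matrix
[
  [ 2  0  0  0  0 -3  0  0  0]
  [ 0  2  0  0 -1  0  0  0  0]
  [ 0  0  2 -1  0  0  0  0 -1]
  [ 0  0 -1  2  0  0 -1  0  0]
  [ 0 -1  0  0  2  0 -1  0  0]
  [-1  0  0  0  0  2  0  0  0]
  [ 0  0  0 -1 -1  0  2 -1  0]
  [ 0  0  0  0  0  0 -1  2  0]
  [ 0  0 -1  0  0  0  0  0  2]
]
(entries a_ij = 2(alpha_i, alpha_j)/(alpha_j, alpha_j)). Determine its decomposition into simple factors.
The diagram associated to this matrix has two connected components: the simple roots {alpha_2, alpha_3, alpha_4, alpha_5, alpha_7, alpha_8, alpha_9} form a chain of 6 nodes with one extra node attached to the third node from one end (E_7), and {alpha_1, alpha_6} form two nodes joined by a triple edge (G_2). A semisimple Lie algebra decomposes uniquely as the direct sum of simple ideals, one per connected component of its Dynkin diagram, so g ≅ E_7 ⊕ G_2 (dimension 133 + 14 = 147).

E7 + G2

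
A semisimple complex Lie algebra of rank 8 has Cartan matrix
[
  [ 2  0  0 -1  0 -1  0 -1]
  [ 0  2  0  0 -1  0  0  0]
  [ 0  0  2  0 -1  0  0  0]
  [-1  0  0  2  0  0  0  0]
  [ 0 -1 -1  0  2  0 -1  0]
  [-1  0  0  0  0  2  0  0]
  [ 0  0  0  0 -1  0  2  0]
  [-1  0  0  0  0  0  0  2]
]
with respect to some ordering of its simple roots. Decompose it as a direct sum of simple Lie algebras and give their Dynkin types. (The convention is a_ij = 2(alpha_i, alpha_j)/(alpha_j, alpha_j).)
The diagram associated to this matrix has two connected components: the simple roots {alpha_1, alpha_4, alpha_6, alpha_8} form a chain of 2 nodes with a fork of two nodes at one end (D_4), and {alpha_2, alpha_3, alpha_5, alpha_7} form a chain of 2 nodes with a fork of two nodes at one end (D_4). A semisimple Lie algebra decomposes uniquely as the direct sum of simple ideals, one per connected component of its Dynkin diagram, so g ≅ D_4 ⊕ D_4 (dimension 28 + 28 = 56).

D_4 (so(8)) + D_4 (so(8))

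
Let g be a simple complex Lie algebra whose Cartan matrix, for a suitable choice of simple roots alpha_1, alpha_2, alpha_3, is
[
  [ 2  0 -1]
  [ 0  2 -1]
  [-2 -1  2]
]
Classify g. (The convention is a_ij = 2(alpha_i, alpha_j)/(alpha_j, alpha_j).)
The matrix has rank 3 with 2's on the diagonal. Reading the off-diagonal entries as Dynkin edges (a single edge where a_ij = a_ji = -1; a double or triple edge where a_ij * a_ji = 2 or 3), the diagram is a chain of 3 nodes with a double edge at one end; the terminal node there is the unique short simple root (B_3). One simple-root ordering that puts it in standard form is (alpha_2, alpha_3, alpha_1). So the algebra is type B_3, i.e. so(7).

B_3 (so(7))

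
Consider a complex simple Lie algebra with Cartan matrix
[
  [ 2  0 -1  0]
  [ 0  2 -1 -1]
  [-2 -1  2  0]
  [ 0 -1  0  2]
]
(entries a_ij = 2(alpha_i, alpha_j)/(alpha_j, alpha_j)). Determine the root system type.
B_4

The matrix has rank 4 with 2's on the diagonal. Reading the off-diagonal entries as Dynkin edges (a single edge where a_ij = a_ji = -1; a double or triple edge where a_ij * a_ji = 2 or 3), the diagram is a chain of 4 nodes with a double edge at one end; the terminal node there is the unique short simple root (B_4). One simple-root ordering that puts it in standard form is (alpha_4, alpha_2, alpha_3, alpha_1). So the algebra is type B_4, i.e. so(9).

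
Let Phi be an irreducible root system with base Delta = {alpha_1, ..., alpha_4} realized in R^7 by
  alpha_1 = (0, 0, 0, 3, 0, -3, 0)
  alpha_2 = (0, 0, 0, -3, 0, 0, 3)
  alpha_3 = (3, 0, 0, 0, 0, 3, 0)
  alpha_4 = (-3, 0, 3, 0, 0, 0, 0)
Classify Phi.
Compute the Cartan integers a_ij = 2(alpha_i, alpha_j)/(alpha_j, alpha_j); the resulting 4x4 Cartan matrix is
[[2, -1, -1, 0], [-1, 2, 0, 0], [-1, 0, 2, -1], [0, 0, -1, 2]].
All simple roots have the same length, so the diagram is simply laced. The associated Dynkin diagram is a chain of 4 nodes with single edges (A_4), so the type is A_4 (the algebra sl(5)).

type A_4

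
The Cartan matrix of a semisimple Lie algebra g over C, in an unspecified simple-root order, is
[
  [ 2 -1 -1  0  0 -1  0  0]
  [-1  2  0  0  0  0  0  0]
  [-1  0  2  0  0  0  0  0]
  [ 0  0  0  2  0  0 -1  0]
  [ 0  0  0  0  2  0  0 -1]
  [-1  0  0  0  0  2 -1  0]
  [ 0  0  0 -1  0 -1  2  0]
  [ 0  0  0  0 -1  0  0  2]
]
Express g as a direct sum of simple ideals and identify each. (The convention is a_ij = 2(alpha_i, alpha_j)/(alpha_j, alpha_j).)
type A_2 ⊕ type D_6

The diagram associated to this matrix has two connected components: the simple roots {alpha_5, alpha_8} form a chain of 2 nodes with single edges (A_2), and {alpha_1, alpha_2, alpha_3, alpha_4, alpha_6, alpha_7} form a chain of 4 nodes with a fork of two nodes at one end (D_6). A semisimple Lie algebra decomposes uniquely as the direct sum of simple ideals, one per connected component of its Dynkin diagram, so g ≅ A_2 ⊕ D_6 (dimension 8 + 66 = 74).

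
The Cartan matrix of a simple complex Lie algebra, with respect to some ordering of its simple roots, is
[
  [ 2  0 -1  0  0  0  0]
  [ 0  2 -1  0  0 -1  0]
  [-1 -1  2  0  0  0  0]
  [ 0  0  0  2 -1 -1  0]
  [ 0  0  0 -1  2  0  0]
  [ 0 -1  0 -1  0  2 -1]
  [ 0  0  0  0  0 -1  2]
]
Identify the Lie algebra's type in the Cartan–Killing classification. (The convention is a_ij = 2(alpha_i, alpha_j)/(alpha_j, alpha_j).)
The matrix has rank 7 with 2's on the diagonal. Reading the off-diagonal entries as Dynkin edges (a single edge where a_ij = a_ji = -1; a double or triple edge where a_ij * a_ji = 2 or 3), the diagram is a chain of 6 nodes with one extra node attached to the third node from one end (E_7). One simple-root ordering that puts it in standard form is (alpha_5, alpha_7, alpha_4, alpha_6, alpha_2, alpha_3, alpha_1). So the algebra is type E_7.

E7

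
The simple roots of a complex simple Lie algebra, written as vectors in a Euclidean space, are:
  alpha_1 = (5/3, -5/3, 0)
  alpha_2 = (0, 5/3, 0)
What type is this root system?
Compute the Cartan integers a_ij = 2(alpha_i, alpha_j)/(alpha_j, alpha_j); the resulting 2x2 Cartan matrix is
[[2, -2], [-1, 2]].
The roots have two lengths (squared-length ratio 2:1); the short ones are alpha_{2}. The associated Dynkin diagram is a chain of 2 nodes with a double edge at one end; the terminal node there is the unique short simple root (B_2), so the type is B_2 (the algebra so(5)).

B2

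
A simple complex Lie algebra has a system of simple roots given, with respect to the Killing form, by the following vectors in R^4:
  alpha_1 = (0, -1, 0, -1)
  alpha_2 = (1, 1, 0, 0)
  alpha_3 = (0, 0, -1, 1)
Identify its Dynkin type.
Compute the Cartan integers a_ij = 2(alpha_i, alpha_j)/(alpha_j, alpha_j); the resulting 3x3 Cartan matrix is
[[2, -1, -1], [-1, 2, 0], [-1, 0, 2]].
All simple roots have the same length, so the diagram is simply laced. The associated Dynkin diagram is a chain of 3 nodes with single edges (A_3), so the type is A_3 (the algebra sl(4)).

A_3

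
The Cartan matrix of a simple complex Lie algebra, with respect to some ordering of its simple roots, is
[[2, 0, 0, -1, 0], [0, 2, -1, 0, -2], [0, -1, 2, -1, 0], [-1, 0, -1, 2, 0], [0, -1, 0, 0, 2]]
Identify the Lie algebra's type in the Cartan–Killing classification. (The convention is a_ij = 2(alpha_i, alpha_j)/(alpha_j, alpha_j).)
The matrix has rank 5 with 2's on the diagonal. Reading the off-diagonal entries as Dynkin edges (a single edge where a_ij = a_ji = -1; a double or triple edge where a_ij * a_ji = 2 or 3), the diagram is a chain of 5 nodes with a double edge at one end; the terminal node there is the unique short simple root (B_5). One simple-root ordering that puts it in standard form is (alpha_1, alpha_4, alpha_3, alpha_2, alpha_5). So the algebra is type B_5, i.e. so(11).

B_5 (so(11))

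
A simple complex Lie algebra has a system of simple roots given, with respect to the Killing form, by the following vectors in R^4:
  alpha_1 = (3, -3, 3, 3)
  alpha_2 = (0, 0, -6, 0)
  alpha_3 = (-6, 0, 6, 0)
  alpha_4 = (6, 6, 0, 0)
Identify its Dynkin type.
Compute the Cartan integers a_ij = 2(alpha_i, alpha_j)/(alpha_j, alpha_j); the resulting 4x4 Cartan matrix is
[[2, -1, 0, 0], [-1, 2, -1, 0], [0, -2, 2, -1], [0, 0, -1, 2]].
The roots have two lengths (squared-length ratio 2:1); the short ones are alpha_{1,2}. The associated Dynkin diagram is a chain of 4 nodes with a double edge between the middle two (F_4), so the type is F_4.

F_4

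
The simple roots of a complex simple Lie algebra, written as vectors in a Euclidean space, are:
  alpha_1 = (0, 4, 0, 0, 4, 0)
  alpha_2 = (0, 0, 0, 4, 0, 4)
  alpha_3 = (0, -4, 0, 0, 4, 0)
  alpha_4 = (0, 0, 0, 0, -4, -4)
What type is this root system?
type D_4

Compute the Cartan integers a_ij = 2(alpha_i, alpha_j)/(alpha_j, alpha_j); the resulting 4x4 Cartan matrix is
[[2, 0, 0, -1], [0, 2, 0, -1], [0, 0, 2, -1], [-1, -1, -1, 2]].
All simple roots have the same length, so the diagram is simply laced. The associated Dynkin diagram is a chain of 2 nodes with a fork of two nodes at one end (D_4), so the type is D_4 (the algebra so(8)).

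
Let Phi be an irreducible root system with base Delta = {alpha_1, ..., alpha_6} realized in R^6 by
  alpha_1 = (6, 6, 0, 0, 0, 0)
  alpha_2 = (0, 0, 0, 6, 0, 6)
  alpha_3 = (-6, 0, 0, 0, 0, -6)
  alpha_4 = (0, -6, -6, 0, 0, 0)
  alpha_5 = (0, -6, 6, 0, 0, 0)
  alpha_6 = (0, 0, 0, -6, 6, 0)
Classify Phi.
D_6

Compute the Cartan integers a_ij = 2(alpha_i, alpha_j)/(alpha_j, alpha_j); the resulting 6x6 Cartan matrix is
[[2, 0, -1, -1, -1, 0], [0, 2, -1, 0, 0, -1], [-1, -1, 2, 0, 0, 0], [-1, 0, 0, 2, 0, 0], [-1, 0, 0, 0, 2, 0], [0, -1, 0, 0, 0, 2]].
All simple roots have the same length, so the diagram is simply laced. The associated Dynkin diagram is a chain of 4 nodes with a fork of two nodes at one end (D_6), so the type is D_6 (the algebra so(12)).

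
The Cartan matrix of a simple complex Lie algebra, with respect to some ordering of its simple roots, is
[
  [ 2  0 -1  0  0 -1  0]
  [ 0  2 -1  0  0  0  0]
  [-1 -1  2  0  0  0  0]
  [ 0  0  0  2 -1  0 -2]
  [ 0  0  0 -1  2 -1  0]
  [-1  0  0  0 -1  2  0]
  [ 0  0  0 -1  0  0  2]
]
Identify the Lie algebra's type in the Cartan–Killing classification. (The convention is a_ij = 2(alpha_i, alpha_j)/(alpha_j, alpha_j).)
B_7

The matrix has rank 7 with 2's on the diagonal. Reading the off-diagonal entries as Dynkin edges (a single edge where a_ij = a_ji = -1; a double or triple edge where a_ij * a_ji = 2 or 3), the diagram is a chain of 7 nodes with a double edge at one end; the terminal node there is the unique short simple root (B_7). One simple-root ordering that puts it in standard form is (alpha_2, alpha_3, alpha_1, alpha_6, alpha_5, alpha_4, alpha_7). So the algebra is type B_7, i.e. so(15).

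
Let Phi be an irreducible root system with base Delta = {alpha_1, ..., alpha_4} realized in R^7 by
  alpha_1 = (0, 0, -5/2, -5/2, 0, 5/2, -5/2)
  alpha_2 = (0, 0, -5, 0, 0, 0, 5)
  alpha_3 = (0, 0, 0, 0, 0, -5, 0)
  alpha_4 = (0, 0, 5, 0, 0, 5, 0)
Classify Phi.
F4

Compute the Cartan integers a_ij = 2(alpha_i, alpha_j)/(alpha_j, alpha_j); the resulting 4x4 Cartan matrix is
[[2, 0, -1, 0], [0, 2, 0, -1], [-1, 0, 2, -1], [0, -1, -2, 2]].
The roots have two lengths (squared-length ratio 2:1); the short ones are alpha_{1,3}. The associated Dynkin diagram is a chain of 4 nodes with a double edge between the middle two (F_4), so the type is F_4.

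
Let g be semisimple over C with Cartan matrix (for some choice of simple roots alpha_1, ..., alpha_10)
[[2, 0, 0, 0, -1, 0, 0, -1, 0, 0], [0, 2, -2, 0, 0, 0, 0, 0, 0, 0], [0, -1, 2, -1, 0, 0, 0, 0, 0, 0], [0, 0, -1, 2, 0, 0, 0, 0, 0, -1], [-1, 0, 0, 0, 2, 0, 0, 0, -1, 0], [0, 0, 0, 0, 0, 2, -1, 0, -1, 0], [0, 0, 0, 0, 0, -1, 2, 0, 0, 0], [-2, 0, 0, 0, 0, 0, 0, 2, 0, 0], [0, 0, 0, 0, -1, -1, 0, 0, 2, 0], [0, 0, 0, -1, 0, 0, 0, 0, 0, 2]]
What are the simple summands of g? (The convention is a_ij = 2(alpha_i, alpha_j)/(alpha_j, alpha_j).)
C4 ⊕ C6

The diagram associated to this matrix has two connected components: the simple roots {alpha_2, alpha_3, alpha_4, alpha_10} form a chain of 4 nodes with a double edge at one end; the terminal node there is the unique long simple root (C_4), and {alpha_1, alpha_5, alpha_6, alpha_7, alpha_8, alpha_9} form a chain of 6 nodes with a double edge at one end; the terminal node there is the unique long simple root (C_6). A semisimple Lie algebra decomposes uniquely as the direct sum of simple ideals, one per connected component of its Dynkin diagram, so g ≅ C_4 ⊕ C_6 (dimension 36 + 78 = 114).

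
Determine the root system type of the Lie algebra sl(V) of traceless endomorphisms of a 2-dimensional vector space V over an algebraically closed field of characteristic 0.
This is sl(2), which has dimension 2^2 - 1 = 3 and rank 2 - 1 = 1 (a Cartan subalgebra is the diagonal traceless matrices). In the classification of classical Lie algebras, the special linear algebra sl(n+1) has type A_n; here n = 1, so the Dynkin diagram is a chain of 1 nodes with single edges (A_1). Hence the type is A_1.

A1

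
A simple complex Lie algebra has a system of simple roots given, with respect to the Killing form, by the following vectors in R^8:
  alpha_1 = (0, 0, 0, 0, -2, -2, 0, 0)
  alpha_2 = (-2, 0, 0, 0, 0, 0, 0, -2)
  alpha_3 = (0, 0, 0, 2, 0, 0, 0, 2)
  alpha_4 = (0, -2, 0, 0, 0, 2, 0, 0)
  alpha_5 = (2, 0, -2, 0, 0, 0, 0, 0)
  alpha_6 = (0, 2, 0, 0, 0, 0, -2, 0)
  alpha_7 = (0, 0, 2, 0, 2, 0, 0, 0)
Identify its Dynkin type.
A_7

Compute the Cartan integers a_ij = 2(alpha_i, alpha_j)/(alpha_j, alpha_j); the resulting 7x7 Cartan matrix is
[[2, 0, 0, -1, 0, 0, -1], [0, 2, -1, 0, -1, 0, 0], [0, -1, 2, 0, 0, 0, 0], [-1, 0, 0, 2, 0, -1, 0], [0, -1, 0, 0, 2, 0, -1], [0, 0, 0, -1, 0, 2, 0], [-1, 0, 0, 0, -1, 0, 2]].
All simple roots have the same length, so the diagram is simply laced. The associated Dynkin diagram is a chain of 7 nodes with single edges (A_7), so the type is A_7 (the algebra sl(8)).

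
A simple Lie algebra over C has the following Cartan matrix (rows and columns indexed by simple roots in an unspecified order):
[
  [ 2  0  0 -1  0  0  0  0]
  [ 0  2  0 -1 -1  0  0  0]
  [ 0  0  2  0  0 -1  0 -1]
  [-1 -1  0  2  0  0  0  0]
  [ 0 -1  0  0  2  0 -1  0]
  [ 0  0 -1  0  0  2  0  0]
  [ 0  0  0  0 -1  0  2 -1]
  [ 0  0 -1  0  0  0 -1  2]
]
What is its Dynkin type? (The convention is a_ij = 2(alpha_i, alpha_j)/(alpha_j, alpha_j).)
A_8 (sl(9))

The matrix has rank 8 with 2's on the diagonal. Reading the off-diagonal entries as Dynkin edges (a single edge where a_ij = a_ji = -1; a double or triple edge where a_ij * a_ji = 2 or 3), the diagram is a chain of 8 nodes with single edges (A_8). One simple-root ordering that puts it in standard form is (alpha_6, alpha_3, alpha_8, alpha_7, alpha_5, alpha_2, alpha_4, alpha_1). So the algebra is type A_8, i.e. sl(9).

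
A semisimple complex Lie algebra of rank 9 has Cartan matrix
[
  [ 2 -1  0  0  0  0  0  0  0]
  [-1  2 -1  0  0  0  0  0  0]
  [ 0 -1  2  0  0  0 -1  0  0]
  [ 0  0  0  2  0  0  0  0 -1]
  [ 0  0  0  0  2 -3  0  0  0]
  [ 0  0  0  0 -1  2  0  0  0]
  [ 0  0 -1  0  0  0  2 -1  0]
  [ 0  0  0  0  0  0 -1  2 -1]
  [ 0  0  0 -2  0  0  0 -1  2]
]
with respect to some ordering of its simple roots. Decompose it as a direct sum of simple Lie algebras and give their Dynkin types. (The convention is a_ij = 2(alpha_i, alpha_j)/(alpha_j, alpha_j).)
The diagram associated to this matrix has two connected components: the simple roots {alpha_1, alpha_2, alpha_3, alpha_4, alpha_7, alpha_8, alpha_9} form a chain of 7 nodes with a double edge at one end; the terminal node there is the unique short simple root (B_7), and {alpha_5, alpha_6} form two nodes joined by a triple edge (G_2). A semisimple Lie algebra decomposes uniquely as the direct sum of simple ideals, one per connected component of its Dynkin diagram, so g ≅ B_7 ⊕ G_2 (dimension 105 + 14 = 119).

B_7 ⊕ G_2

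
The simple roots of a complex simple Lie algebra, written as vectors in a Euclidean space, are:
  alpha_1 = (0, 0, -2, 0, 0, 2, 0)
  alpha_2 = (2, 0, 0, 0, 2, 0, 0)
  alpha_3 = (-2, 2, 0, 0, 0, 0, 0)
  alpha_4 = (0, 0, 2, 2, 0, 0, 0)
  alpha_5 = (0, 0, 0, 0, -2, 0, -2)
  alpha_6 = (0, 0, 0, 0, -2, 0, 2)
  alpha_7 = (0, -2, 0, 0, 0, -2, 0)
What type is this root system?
Compute the Cartan integers a_ij = 2(alpha_i, alpha_j)/(alpha_j, alpha_j); the resulting 7x7 Cartan matrix is
[[2, 0, 0, -1, 0, 0, -1], [0, 2, -1, 0, -1, -1, 0], [0, -1, 2, 0, 0, 0, -1], [-1, 0, 0, 2, 0, 0, 0], [0, -1, 0, 0, 2, 0, 0], [0, -1, 0, 0, 0, 2, 0], [-1, 0, -1, 0, 0, 0, 2]].
All simple roots have the same length, so the diagram is simply laced. The associated Dynkin diagram is a chain of 5 nodes with a fork of two nodes at one end (D_7), so the type is D_7 (the algebra so(14)).

D7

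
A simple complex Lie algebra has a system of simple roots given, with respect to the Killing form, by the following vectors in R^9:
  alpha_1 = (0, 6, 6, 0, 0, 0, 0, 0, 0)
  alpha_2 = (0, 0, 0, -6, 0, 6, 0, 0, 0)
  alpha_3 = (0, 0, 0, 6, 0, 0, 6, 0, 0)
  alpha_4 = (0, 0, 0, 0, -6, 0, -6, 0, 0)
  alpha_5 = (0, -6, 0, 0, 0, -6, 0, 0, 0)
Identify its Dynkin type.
Compute the Cartan integers a_ij = 2(alpha_i, alpha_j)/(alpha_j, alpha_j); the resulting 5x5 Cartan matrix is
[[2, 0, 0, 0, -1], [0, 2, -1, 0, -1], [0, -1, 2, -1, 0], [0, 0, -1, 2, 0], [-1, -1, 0, 0, 2]].
All simple roots have the same length, so the diagram is simply laced. The associated Dynkin diagram is a chain of 5 nodes with single edges (A_5), so the type is A_5 (the algebra sl(6)).

A_5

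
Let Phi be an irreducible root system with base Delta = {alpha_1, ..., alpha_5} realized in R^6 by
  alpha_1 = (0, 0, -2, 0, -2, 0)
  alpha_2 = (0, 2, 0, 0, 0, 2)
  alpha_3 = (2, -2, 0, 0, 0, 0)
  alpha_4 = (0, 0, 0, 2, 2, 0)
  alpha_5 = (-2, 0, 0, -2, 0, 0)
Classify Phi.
Compute the Cartan integers a_ij = 2(alpha_i, alpha_j)/(alpha_j, alpha_j); the resulting 5x5 Cartan matrix is
[[2, 0, 0, -1, 0], [0, 2, -1, 0, 0], [0, -1, 2, 0, -1], [-1, 0, 0, 2, -1], [0, 0, -1, -1, 2]].
All simple roots have the same length, so the diagram is simply laced. The associated Dynkin diagram is a chain of 5 nodes with single edges (A_5), so the type is A_5 (the algebra sl(6)).

type A_5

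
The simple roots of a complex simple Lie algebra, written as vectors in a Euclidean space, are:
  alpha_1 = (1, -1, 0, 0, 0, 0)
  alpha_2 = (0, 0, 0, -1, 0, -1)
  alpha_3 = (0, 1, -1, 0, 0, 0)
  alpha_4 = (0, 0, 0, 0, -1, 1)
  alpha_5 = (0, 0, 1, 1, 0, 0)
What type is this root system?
Compute the Cartan integers a_ij = 2(alpha_i, alpha_j)/(alpha_j, alpha_j); the resulting 5x5 Cartan matrix is
[[2, 0, -1, 0, 0], [0, 2, 0, -1, -1], [-1, 0, 2, 0, -1], [0, -1, 0, 2, 0], [0, -1, -1, 0, 2]].
All simple roots have the same length, so the diagram is simply laced. The associated Dynkin diagram is a chain of 5 nodes with single edges (A_5), so the type is A_5 (the algebra sl(6)).

A5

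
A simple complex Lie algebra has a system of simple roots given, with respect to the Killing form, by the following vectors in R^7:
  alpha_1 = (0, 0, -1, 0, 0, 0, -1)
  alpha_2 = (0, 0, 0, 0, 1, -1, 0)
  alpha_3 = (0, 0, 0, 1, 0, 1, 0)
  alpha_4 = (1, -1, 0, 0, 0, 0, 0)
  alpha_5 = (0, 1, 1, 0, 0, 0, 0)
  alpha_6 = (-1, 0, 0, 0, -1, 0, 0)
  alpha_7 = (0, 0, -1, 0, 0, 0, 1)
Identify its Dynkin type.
type D_7

Compute the Cartan integers a_ij = 2(alpha_i, alpha_j)/(alpha_j, alpha_j); the resulting 7x7 Cartan matrix is
[[2, 0, 0, 0, -1, 0, 0], [0, 2, -1, 0, 0, -1, 0], [0, -1, 2, 0, 0, 0, 0], [0, 0, 0, 2, -1, -1, 0], [-1, 0, 0, -1, 2, 0, -1], [0, -1, 0, -1, 0, 2, 0], [0, 0, 0, 0, -1, 0, 2]].
All simple roots have the same length, so the diagram is simply laced. The associated Dynkin diagram is a chain of 5 nodes with a fork of two nodes at one end (D_7), so the type is D_7 (the algebra so(14)).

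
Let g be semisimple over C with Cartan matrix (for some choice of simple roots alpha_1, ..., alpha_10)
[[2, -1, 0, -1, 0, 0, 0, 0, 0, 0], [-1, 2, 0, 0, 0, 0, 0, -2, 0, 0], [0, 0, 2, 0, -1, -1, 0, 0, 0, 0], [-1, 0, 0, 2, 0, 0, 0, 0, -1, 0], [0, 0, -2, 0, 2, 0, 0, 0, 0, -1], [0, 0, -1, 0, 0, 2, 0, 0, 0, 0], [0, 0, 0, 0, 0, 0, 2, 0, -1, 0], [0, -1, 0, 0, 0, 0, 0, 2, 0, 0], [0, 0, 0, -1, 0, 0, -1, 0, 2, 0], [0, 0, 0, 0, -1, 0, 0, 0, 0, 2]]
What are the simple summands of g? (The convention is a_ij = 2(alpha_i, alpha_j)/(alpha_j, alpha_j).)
B_6 + F_4

The diagram associated to this matrix has two connected components: the simple roots {alpha_1, alpha_2, alpha_4, alpha_7, alpha_8, alpha_9} form a chain of 6 nodes with a double edge at one end; the terminal node there is the unique short simple root (B_6), and {alpha_3, alpha_5, alpha_6, alpha_10} form a chain of 4 nodes with a double edge between the middle two (F_4). A semisimple Lie algebra decomposes uniquely as the direct sum of simple ideals, one per connected component of its Dynkin diagram, so g ≅ B_6 ⊕ F_4 (dimension 78 + 52 = 130).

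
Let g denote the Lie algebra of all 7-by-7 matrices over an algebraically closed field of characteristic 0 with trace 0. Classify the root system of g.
This is sl(7), which has dimension 7^2 - 1 = 48 and rank 7 - 1 = 6 (a Cartan subalgebra is the diagonal traceless matrices). In the classification of classical Lie algebras, the special linear algebra sl(n+1) has type A_n; here n = 6, so the Dynkin diagram is a chain of 6 nodes with single edges (A_6). Hence the type is A_6.

type A_6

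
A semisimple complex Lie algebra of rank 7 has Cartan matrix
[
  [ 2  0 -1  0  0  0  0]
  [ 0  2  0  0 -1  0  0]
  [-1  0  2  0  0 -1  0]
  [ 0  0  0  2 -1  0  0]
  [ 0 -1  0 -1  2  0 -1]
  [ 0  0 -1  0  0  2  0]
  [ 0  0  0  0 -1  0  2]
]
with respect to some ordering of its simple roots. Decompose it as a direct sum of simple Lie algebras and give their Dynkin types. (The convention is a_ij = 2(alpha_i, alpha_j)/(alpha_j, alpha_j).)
The diagram associated to this matrix has two connected components: the simple roots {alpha_1, alpha_3, alpha_6} form a chain of 3 nodes with single edges (A_3), and {alpha_2, alpha_4, alpha_5, alpha_7} form a chain of 2 nodes with a fork of two nodes at one end (D_4). A semisimple Lie algebra decomposes uniquely as the direct sum of simple ideals, one per connected component of its Dynkin diagram, so g ≅ A_3 ⊕ D_4 (dimension 15 + 28 = 43).

A_3 + D_4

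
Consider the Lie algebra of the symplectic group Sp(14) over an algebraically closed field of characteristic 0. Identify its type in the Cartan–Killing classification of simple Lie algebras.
C_7 (sp(14))

This is sp(14), which has dimension 14(14+1)/2 = 105 and rank 14/2 = 7. In the classification of classical Lie algebras, the symplectic algebra sp(2n) has type C_n; here n = 7, so the Dynkin diagram is a chain of 7 nodes with a double edge at one end; the terminal node there is the unique long simple root (C_7). Hence the type is C_7.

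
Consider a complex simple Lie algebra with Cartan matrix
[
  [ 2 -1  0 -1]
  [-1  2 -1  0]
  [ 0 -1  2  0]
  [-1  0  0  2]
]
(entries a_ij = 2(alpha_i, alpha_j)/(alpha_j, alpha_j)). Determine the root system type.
A_4

The matrix has rank 4 with 2's on the diagonal. Reading the off-diagonal entries as Dynkin edges (a single edge where a_ij = a_ji = -1; a double or triple edge where a_ij * a_ji = 2 or 3), the diagram is a chain of 4 nodes with single edges (A_4). One simple-root ordering that puts it in standard form is (alpha_3, alpha_2, alpha_1, alpha_4). So the algebra is type A_4, i.e. sl(5).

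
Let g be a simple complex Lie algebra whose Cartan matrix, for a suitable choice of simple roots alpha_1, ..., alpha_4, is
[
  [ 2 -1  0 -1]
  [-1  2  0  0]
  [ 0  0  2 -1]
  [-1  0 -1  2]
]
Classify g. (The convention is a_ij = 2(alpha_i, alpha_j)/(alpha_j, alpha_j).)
The matrix has rank 4 with 2's on the diagonal. Reading the off-diagonal entries as Dynkin edges (a single edge where a_ij = a_ji = -1; a double or triple edge where a_ij * a_ji = 2 or 3), the diagram is a chain of 4 nodes with single edges (A_4). One simple-root ordering that puts it in standard form is (alpha_3, alpha_4, alpha_1, alpha_2). So the algebra is type A_4, i.e. sl(5).

A4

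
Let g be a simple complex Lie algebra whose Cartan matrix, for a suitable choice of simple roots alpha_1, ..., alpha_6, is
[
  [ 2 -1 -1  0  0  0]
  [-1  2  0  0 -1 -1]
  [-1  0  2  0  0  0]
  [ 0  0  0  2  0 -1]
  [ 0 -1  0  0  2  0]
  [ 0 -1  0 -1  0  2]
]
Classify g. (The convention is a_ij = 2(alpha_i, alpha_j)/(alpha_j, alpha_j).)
E_6

The matrix has rank 6 with 2's on the diagonal. Reading the off-diagonal entries as Dynkin edges (a single edge where a_ij = a_ji = -1; a double or triple edge where a_ij * a_ji = 2 or 3), the diagram is a chain of 5 nodes with one extra node attached to the third node from one end (E_6). One simple-root ordering that puts it in standard form is (alpha_4, alpha_5, alpha_6, alpha_2, alpha_1, alpha_3). So the algebra is type E_6.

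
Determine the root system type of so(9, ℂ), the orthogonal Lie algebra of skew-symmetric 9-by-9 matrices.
B_4 (so(9))

This is so(9) with 9 odd, which has dimension 9(9-1)/2 = 36 and rank (9-1)/2 = 4. In the classification of classical Lie algebras, the orthogonal algebra so(2n+1) in an odd number of variables has type B_n; here n = 4, so the Dynkin diagram is a chain of 4 nodes with a double edge at one end; the terminal node there is the unique short simple root (B_4). Hence the type is B_4.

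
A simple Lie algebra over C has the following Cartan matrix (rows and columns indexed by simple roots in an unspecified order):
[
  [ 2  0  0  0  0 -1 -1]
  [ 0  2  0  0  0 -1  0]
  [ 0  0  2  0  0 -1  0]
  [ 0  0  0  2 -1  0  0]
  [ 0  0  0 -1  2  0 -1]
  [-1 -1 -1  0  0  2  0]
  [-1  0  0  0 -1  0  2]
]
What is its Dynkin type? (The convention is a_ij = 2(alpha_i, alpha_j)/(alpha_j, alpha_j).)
The matrix has rank 7 with 2's on the diagonal. Reading the off-diagonal entries as Dynkin edges (a single edge where a_ij = a_ji = -1; a double or triple edge where a_ij * a_ji = 2 or 3), the diagram is a chain of 5 nodes with a fork of two nodes at one end (D_7). One simple-root ordering that puts it in standard form is (alpha_4, alpha_5, alpha_7, alpha_1, alpha_6, alpha_3, alpha_2). So the algebra is type D_7, i.e. so(14).

D_7 (so(14))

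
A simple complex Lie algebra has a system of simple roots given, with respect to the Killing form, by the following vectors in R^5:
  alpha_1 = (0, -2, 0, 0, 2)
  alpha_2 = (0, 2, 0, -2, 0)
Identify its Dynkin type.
Compute the Cartan integers a_ij = 2(alpha_i, alpha_j)/(alpha_j, alpha_j); the resulting 2x2 Cartan matrix is
[[2, -1], [-1, 2]].
All simple roots have the same length, so the diagram is simply laced. The associated Dynkin diagram is a chain of 2 nodes with single edges (A_2), so the type is A_2 (the algebra sl(3)).

A_2 (sl(3))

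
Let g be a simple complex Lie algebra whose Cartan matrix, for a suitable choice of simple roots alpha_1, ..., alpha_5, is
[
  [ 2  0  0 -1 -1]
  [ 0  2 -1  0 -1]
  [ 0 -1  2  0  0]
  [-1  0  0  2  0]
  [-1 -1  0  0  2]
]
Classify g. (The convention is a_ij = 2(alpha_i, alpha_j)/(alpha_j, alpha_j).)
The matrix has rank 5 with 2's on the diagonal. Reading the off-diagonal entries as Dynkin edges (a single edge where a_ij = a_ji = -1; a double or triple edge where a_ij * a_ji = 2 or 3), the diagram is a chain of 5 nodes with single edges (A_5). One simple-root ordering that puts it in standard form is (alpha_4, alpha_1, alpha_5, alpha_2, alpha_3). So the algebra is type A_5, i.e. sl(6).

A_5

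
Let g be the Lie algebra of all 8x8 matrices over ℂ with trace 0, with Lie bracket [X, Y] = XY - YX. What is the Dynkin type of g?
A_7

This is sl(8), which has dimension 8^2 - 1 = 63 and rank 8 - 1 = 7 (a Cartan subalgebra is the diagonal traceless matrices). In the classification of classical Lie algebras, the special linear algebra sl(n+1) has type A_n; here n = 7, so the Dynkin diagram is a chain of 7 nodes with single edges (A_7). Hence the type is A_7.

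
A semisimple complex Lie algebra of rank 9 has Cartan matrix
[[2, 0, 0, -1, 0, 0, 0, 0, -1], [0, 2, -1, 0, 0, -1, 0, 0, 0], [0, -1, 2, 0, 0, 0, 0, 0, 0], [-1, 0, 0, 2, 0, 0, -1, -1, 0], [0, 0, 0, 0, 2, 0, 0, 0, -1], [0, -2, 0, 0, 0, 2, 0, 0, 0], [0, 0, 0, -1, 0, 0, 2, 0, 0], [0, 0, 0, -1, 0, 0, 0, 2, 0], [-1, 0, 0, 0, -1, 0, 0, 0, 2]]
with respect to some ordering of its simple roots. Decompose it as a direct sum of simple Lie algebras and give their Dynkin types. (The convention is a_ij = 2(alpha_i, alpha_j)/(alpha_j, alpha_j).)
The diagram associated to this matrix has two connected components: the simple roots {alpha_2, alpha_3, alpha_6} form a chain of 3 nodes with a double edge at one end; the terminal node there is the unique long simple root (C_3), and {alpha_1, alpha_4, alpha_5, alpha_7, alpha_8, alpha_9} form a chain of 4 nodes with a fork of two nodes at one end (D_6). A semisimple Lie algebra decomposes uniquely as the direct sum of simple ideals, one per connected component of its Dynkin diagram, so g ≅ C_3 ⊕ D_6 (dimension 21 + 66 = 87).

type C_3 ⊕ type D_6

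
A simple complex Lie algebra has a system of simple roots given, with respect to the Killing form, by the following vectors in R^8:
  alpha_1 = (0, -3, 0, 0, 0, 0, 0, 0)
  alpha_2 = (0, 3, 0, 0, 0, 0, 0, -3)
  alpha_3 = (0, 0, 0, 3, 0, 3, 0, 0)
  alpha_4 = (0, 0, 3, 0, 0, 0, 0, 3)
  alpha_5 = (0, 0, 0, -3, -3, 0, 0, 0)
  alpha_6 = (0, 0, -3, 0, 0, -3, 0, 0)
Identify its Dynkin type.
Compute the Cartan integers a_ij = 2(alpha_i, alpha_j)/(alpha_j, alpha_j); the resulting 6x6 Cartan matrix is
[[2, -1, 0, 0, 0, 0], [-2, 2, 0, -1, 0, 0], [0, 0, 2, 0, -1, -1], [0, -1, 0, 2, 0, -1], [0, 0, -1, 0, 2, 0], [0, 0, -1, -1, 0, 2]].
The roots have two lengths (squared-length ratio 2:1); the short ones are alpha_{1}. The associated Dynkin diagram is a chain of 6 nodes with a double edge at one end; the terminal node there is the unique short simple root (B_6), so the type is B_6 (the algebra so(13)).

B_6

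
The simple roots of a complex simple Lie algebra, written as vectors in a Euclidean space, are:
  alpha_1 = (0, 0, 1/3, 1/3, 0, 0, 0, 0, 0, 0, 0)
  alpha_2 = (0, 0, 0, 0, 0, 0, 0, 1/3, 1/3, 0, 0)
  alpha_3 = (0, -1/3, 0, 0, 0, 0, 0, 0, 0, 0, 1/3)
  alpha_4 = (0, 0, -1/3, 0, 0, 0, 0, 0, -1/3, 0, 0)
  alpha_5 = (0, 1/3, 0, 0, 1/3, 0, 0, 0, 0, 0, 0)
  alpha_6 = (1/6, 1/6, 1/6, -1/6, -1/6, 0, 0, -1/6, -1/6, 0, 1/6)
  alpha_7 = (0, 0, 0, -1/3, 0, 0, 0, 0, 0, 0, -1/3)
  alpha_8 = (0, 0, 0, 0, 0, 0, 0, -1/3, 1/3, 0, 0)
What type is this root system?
Compute the Cartan integers a_ij = 2(alpha_i, alpha_j)/(alpha_j, alpha_j); the resulting 8x8 Cartan matrix is
[[2, 0, 0, -1, 0, 0, -1, 0], [0, 2, 0, -1, 0, -1, 0, 0], [0, 0, 2, 0, -1, 0, -1, 0], [-1, -1, 0, 2, 0, 0, 0, -1], [0, 0, -1, 0, 2, 0, 0, 0], [0, -1, 0, 0, 0, 2, 0, 0], [-1, 0, -1, 0, 0, 0, 2, 0], [0, 0, 0, -1, 0, 0, 0, 2]].
All simple roots have the same length, so the diagram is simply laced. The associated Dynkin diagram is a chain of 7 nodes with one extra node attached to the third node from one end (E_8), so the type is E_8.

E8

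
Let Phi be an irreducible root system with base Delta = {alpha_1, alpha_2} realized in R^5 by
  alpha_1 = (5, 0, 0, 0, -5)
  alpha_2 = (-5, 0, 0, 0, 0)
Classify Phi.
Compute the Cartan integers a_ij = 2(alpha_i, alpha_j)/(alpha_j, alpha_j); the resulting 2x2 Cartan matrix is
[[2, -2], [-1, 2]].
The roots have two lengths (squared-length ratio 2:1); the short ones are alpha_{2}. The associated Dynkin diagram is a chain of 2 nodes with a double edge at one end; the terminal node there is the unique short simple root (B_2), so the type is B_2 (the algebra so(5)).

B_2 (so(5))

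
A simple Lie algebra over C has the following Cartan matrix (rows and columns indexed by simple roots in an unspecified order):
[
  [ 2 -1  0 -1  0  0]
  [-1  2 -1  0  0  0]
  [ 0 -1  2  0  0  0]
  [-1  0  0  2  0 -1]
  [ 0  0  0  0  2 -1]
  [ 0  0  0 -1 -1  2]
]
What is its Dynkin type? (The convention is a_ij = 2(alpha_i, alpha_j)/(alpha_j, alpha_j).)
A_6

The matrix has rank 6 with 2's on the diagonal. Reading the off-diagonal entries as Dynkin edges (a single edge where a_ij = a_ji = -1; a double or triple edge where a_ij * a_ji = 2 or 3), the diagram is a chain of 6 nodes with single edges (A_6). One simple-root ordering that puts it in standard form is (alpha_3, alpha_2, alpha_1, alpha_4, alpha_6, alpha_5). So the algebra is type A_6, i.e. sl(7).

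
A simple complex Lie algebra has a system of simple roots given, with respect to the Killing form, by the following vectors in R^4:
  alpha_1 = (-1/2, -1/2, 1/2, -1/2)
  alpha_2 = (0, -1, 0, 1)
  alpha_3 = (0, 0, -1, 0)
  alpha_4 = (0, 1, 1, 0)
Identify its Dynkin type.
F_4

Compute the Cartan integers a_ij = 2(alpha_i, alpha_j)/(alpha_j, alpha_j); the resulting 4x4 Cartan matrix is
[[2, 0, -1, 0], [0, 2, 0, -1], [-1, 0, 2, -1], [0, -1, -2, 2]].
The roots have two lengths (squared-length ratio 2:1); the short ones are alpha_{1,3}. The associated Dynkin diagram is a chain of 4 nodes with a double edge between the middle two (F_4), so the type is F_4.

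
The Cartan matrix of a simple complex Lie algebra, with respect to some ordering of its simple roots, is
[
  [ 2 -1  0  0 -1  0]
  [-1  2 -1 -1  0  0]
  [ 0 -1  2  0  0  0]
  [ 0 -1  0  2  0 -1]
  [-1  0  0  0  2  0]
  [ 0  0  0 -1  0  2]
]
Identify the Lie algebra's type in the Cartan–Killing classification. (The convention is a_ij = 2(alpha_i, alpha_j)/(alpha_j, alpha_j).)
E_6

The matrix has rank 6 with 2's on the diagonal. Reading the off-diagonal entries as Dynkin edges (a single edge where a_ij = a_ji = -1; a double or triple edge where a_ij * a_ji = 2 or 3), the diagram is a chain of 5 nodes with one extra node attached to the third node from one end (E_6). One simple-root ordering that puts it in standard form is (alpha_6, alpha_3, alpha_4, alpha_2, alpha_1, alpha_5). So the algebra is type E_6.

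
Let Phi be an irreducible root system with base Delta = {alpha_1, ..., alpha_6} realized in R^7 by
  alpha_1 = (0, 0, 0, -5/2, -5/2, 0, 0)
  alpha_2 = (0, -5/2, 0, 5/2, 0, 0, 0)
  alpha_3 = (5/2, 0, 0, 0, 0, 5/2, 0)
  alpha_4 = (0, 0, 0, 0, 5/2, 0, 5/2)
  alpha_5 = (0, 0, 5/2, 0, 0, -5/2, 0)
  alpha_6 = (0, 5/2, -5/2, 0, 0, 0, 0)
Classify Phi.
A6

Compute the Cartan integers a_ij = 2(alpha_i, alpha_j)/(alpha_j, alpha_j); the resulting 6x6 Cartan matrix is
[[2, -1, 0, -1, 0, 0], [-1, 2, 0, 0, 0, -1], [0, 0, 2, 0, -1, 0], [-1, 0, 0, 2, 0, 0], [0, 0, -1, 0, 2, -1], [0, -1, 0, 0, -1, 2]].
All simple roots have the same length, so the diagram is simply laced. The associated Dynkin diagram is a chain of 6 nodes with single edges (A_6), so the type is A_6 (the algebra sl(7)).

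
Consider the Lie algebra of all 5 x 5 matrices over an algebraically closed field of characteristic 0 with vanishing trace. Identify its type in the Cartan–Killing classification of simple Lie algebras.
This is sl(5), which has dimension 5^2 - 1 = 24 and rank 5 - 1 = 4 (a Cartan subalgebra is the diagonal traceless matrices). In the classification of classical Lie algebras, the special linear algebra sl(n+1) has type A_n; here n = 4, so the Dynkin diagram is a chain of 4 nodes with single edges (A_4). Hence the type is A_4.

A_4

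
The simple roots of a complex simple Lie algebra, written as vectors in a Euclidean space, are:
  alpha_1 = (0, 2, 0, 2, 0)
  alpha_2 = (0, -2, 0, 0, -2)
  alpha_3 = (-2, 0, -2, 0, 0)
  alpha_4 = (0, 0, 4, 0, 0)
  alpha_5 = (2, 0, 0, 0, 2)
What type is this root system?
Compute the Cartan integers a_ij = 2(alpha_i, alpha_j)/(alpha_j, alpha_j); the resulting 5x5 Cartan matrix is
[[2, -1, 0, 0, 0], [-1, 2, 0, 0, -1], [0, 0, 2, -1, -1], [0, 0, -2, 2, 0], [0, -1, -1, 0, 2]].
The roots have two lengths (squared-length ratio 2:1); the short ones are alpha_{1,2,3,5}. The associated Dynkin diagram is a chain of 5 nodes with a double edge at one end; the terminal node there is the unique long simple root (C_5), so the type is C_5 (the algebra sp(10)).

type C_5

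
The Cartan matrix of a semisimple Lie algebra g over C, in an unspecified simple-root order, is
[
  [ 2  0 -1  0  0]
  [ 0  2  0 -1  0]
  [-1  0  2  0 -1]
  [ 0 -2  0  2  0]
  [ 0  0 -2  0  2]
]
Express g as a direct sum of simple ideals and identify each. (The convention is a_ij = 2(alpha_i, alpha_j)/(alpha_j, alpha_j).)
B_2 ⊕ C_3

The diagram associated to this matrix has two connected components: the simple roots {alpha_2, alpha_4} form a chain of 2 nodes with a double edge at one end; the terminal node there is the unique short simple root (B_2), and {alpha_1, alpha_3, alpha_5} form a chain of 3 nodes with a double edge at one end; the terminal node there is the unique long simple root (C_3). A semisimple Lie algebra decomposes uniquely as the direct sum of simple ideals, one per connected component of its Dynkin diagram, so g ≅ B_2 ⊕ C_3 (dimension 10 + 21 = 31).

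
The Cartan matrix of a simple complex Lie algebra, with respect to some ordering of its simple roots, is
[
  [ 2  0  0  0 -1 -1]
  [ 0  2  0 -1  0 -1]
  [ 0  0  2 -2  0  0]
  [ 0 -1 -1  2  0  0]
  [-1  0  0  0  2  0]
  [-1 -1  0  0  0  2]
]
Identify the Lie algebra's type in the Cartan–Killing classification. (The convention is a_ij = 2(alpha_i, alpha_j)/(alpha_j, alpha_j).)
The matrix has rank 6 with 2's on the diagonal. Reading the off-diagonal entries as Dynkin edges (a single edge where a_ij = a_ji = -1; a double or triple edge where a_ij * a_ji = 2 or 3), the diagram is a chain of 6 nodes with a double edge at one end; the terminal node there is the unique long simple root (C_6). One simple-root ordering that puts it in standard form is (alpha_5, alpha_1, alpha_6, alpha_2, alpha_4, alpha_3). So the algebra is type C_6, i.e. sp(12).

C_6 (sp(12))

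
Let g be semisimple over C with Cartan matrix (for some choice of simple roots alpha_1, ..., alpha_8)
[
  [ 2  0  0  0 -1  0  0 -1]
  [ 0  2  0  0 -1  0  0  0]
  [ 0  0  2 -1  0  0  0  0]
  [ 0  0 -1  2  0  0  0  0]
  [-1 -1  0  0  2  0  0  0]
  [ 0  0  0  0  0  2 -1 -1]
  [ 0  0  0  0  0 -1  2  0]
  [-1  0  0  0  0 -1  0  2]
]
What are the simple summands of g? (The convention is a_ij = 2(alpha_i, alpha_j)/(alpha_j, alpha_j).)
The diagram associated to this matrix has two connected components: the simple roots {alpha_3, alpha_4} form a chain of 2 nodes with single edges (A_2), and {alpha_1, alpha_2, alpha_5, alpha_6, alpha_7, alpha_8} form a chain of 6 nodes with single edges (A_6). A semisimple Lie algebra decomposes uniquely as the direct sum of simple ideals, one per connected component of its Dynkin diagram, so g ≅ A_2 ⊕ A_6 (dimension 8 + 48 = 56).

type A_2 + type A_6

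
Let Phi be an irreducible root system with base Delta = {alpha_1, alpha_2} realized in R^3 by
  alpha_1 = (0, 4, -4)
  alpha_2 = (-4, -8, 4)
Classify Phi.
Compute the Cartan integers a_ij = 2(alpha_i, alpha_j)/(alpha_j, alpha_j); the resulting 2x2 Cartan matrix is
[[2, -1], [-3, 2]].
The roots have two lengths (squared-length ratio 3:1); the short ones are alpha_{1}. The associated Dynkin diagram is two nodes joined by a triple edge (G_2), so the type is G_2.

type G_2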